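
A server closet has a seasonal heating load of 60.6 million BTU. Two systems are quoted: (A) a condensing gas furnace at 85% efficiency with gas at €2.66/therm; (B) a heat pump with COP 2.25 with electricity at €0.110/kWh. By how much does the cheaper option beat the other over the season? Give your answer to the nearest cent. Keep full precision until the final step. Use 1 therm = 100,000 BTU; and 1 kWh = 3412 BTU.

Heat load = 60.6 × 10⁶ BTU = 60,600,000 BTU
Gas: input = 60,600,000 / 0.85 = 71,294,118 BTU = 712.9 therm → 712.9 × €2.66 = €1,896.42
Heat pump: 60,600,000 BTU / 3412 = 17,760 kWh heat; / 2.25 = 7,894 kWh in → × €0.110 = €868.31
Difference = |€1,896.42 − €868.31| = €1,028.12

€1028.12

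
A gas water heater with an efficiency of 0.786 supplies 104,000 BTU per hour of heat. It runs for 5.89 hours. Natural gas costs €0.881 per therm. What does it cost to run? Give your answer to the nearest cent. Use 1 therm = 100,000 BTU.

Heat delivered = 104,000 BTU/h × 5.89 h = 612,560 BTU
Gas input = 612,560 / 0.786 = 779,338 BTU
= 779,338 / 100,000 = 7.793 therm
Cost = 7.793 × €0.881/therm = €6.87

€6.87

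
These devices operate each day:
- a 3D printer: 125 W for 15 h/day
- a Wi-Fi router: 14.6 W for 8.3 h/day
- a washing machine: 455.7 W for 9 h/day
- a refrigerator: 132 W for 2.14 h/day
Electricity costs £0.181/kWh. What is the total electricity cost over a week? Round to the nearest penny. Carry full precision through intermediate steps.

£8.08

3D printer: 125 W × 15 h × 7 d = 13,125 Wh = 13.12 kWh
Wi-Fi router: 14.6 W × 8.3 h × 7 d = 848 Wh = 0.8483 kWh
washing machine: 455.7 W × 9 h × 7 d = 28,709 Wh = 28.71 kWh
refrigerator: 132 W × 2.14 h × 7 d = 1,977 Wh = 1.977 kWh
Total energy = 13.12 + 0.8483 + 28.71 + 1.977 = 44.66 kWh
Cost = 44.66 kWh × £0.181 = £8.08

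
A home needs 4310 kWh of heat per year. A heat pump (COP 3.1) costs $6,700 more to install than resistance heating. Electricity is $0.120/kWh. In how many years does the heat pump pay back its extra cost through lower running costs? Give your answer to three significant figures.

Resistance: 4310 kWh × $0.120 = $517.20/yr
Heat pump: 4310 / 3.1 = 1390 kWh in → × $0.120 = $166.84/yr
Annual savings = $350.36
Payback = $6,700 / $350.36 = 19.1 years

19.1 years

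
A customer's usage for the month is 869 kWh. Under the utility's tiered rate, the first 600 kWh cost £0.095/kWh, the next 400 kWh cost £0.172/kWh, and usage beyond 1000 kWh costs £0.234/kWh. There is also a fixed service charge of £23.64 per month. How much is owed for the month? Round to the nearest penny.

£126.91

First 600 kWh × £0.095 = £57.00
Next 269 kWh × £0.172 = £46.27
Remaining tier: 0 kWh (not reached)
Energy charge = £103.27; + service £23.64 = £126.91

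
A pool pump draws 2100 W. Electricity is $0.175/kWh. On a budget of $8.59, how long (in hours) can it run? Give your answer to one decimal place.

23.4 h

Energy budget = $8.59 / $0.175 per kWh = 49.09 kWh = 49,086 Wh
Runtime = 49,086 Wh / 2100 W = 23.37 h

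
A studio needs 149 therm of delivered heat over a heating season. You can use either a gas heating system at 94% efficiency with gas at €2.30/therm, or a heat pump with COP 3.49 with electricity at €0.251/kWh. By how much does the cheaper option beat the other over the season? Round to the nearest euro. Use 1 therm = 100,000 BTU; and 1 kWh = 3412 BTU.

Heat load = 149 therm × 100,000 = 14,900,000 BTU
Gas: input = 14,900,000 / 0.94 = 15,851,064 BTU = 158.5 therm → 158.5 × €2.30 = €364.57
Heat pump: 14,900,000 BTU / 3412 = 4,367 kWh heat; / 3.49 = 1,251 kWh in → × €0.251 = €314.07
Difference = |€364.57 − €314.07| = €50.51 ≈ €51

€51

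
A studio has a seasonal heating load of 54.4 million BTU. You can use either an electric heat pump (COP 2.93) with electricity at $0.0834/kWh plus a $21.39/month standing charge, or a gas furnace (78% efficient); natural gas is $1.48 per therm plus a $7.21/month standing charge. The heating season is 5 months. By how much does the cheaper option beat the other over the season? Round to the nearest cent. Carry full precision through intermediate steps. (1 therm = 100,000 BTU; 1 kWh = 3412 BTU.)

Heat load = 54.4 × 10⁶ BTU = 54,400,000 BTU
Gas: input = 54,400,000 / 0.78 = 69,743,590 BTU = 697.4 therm → 697.4 × $1.48 = $1,032.21; + 5 × $7.21 standing = $1,068.26
Heat pump: 54,400,000 BTU / 3412 = 15,940 kWh heat; / 2.93 = 5,442 kWh in → × $0.0834 = $453.82; + 5 × $21.39 standing = $560.77
Difference = |$1,068.26 − $560.77| = $507.48

$507.48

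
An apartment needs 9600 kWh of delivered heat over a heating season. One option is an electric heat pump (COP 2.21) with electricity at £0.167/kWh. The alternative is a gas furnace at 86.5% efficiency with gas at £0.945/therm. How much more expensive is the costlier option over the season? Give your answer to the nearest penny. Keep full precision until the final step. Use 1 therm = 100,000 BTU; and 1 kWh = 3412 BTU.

Heat load = 9600 kWh × 3412 = 32,755,200 BTU
Gas: input = 32,755,200 / 0.865 = 37,867,283 BTU = 378.7 therm → 378.7 × £0.945 = £357.85
Heat pump: 32,755,200 BTU / 3412 = 9,600 kWh heat; / 2.21 = 4,344 kWh in → × £0.167 = £725.43
Difference = |£357.85 − £725.43| = £367.58

£367.58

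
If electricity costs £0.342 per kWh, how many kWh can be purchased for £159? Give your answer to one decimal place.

£159 / £0.342 per kWh = 464.9 kWh

464.9 kWh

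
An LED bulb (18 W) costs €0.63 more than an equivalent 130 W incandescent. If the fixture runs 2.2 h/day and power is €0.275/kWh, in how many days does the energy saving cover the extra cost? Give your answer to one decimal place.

9.3 days

Power saved = 130 − 18 = 112 W
Daily energy saved = 112 W × 2.2 h = 246.4 Wh = 0.2464 kWh
Daily savings = 0.2464 × €0.275 = €0.0678
Payback = €0.63 / €0.0678 per day = 9.298 days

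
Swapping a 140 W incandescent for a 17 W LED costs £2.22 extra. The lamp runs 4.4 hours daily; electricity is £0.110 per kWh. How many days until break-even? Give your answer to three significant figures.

37.3 days

Power saved = 140 − 17 = 123 W
Daily energy saved = 123 W × 4.4 h = 541.2 Wh = 0.5412 kWh
Daily savings = 0.5412 × £0.110 = £0.0595
Payback = £2.22 / £0.0595 per day = 37.29 days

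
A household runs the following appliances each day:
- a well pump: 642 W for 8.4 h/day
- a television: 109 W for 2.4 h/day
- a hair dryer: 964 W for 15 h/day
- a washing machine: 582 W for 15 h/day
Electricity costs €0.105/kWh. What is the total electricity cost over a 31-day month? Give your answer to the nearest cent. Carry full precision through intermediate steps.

€93.89

well pump: 642 W × 8.4 h × 31 d = 167,177 Wh = 167.2 kWh
television: 109 W × 2.4 h × 31 d = 8,110 Wh = 8.11 kWh
hair dryer: 964 W × 15 h × 31 d = 448,260 Wh = 448.3 kWh
washing machine: 582 W × 15 h × 31 d = 270,630 Wh = 270.6 kWh
Total energy = 167.2 + 8.11 + 448.3 + 270.6 = 894.2 kWh
Cost = 894.2 kWh × €0.105 = €93.89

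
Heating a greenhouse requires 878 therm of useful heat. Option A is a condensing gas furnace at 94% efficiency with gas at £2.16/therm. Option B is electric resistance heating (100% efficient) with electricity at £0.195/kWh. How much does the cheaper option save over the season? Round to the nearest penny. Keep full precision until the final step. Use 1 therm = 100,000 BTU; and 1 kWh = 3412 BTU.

Heat load = 878 therm × 100,000 = 87,800,000 BTU
Gas: input = 87,800,000 / 0.94 = 93,404,255 BTU = 934 therm → 934 × £2.16 = £2,017.53
Electric: 87,800,000 BTU / 3412 = 25,730 kWh → × £0.195 = £5,017.88
Difference = |£2,017.53 − £5,017.88| = £3,000.35

£3000.35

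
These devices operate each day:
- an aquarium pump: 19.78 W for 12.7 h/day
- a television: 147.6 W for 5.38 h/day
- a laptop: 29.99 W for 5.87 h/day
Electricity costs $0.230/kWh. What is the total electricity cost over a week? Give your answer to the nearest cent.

$1.97

aquarium pump: 19.78 W × 12.7 h × 7 d = 1,758 Wh = 1.758 kWh
television: 147.6 W × 5.38 h × 7 d = 5,559 Wh = 5.559 kWh
laptop: 29.99 W × 5.87 h × 7 d = 1,232 Wh = 1.232 kWh
Total energy = 1.758 + 5.559 + 1.232 = 8.549 kWh
Cost = 8.549 kWh × $0.230 = $1.97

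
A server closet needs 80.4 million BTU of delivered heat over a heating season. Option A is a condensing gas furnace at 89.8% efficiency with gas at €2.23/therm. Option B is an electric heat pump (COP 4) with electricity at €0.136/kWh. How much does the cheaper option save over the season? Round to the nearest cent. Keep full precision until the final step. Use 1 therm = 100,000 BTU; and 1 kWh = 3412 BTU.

Heat load = 80.4 × 10⁶ BTU = 80,400,000 BTU
Gas: input = 80,400,000 / 0.898 = 89,532,294 BTU = 895.3 therm → 895.3 × €2.23 = €1,996.57
Heat pump: 80,400,000 BTU / 3412 = 23,560 kWh heat; / 4 = 5,891 kWh in → × €0.136 = €801.17
Difference = |€1,996.57 − €801.17| = €1,195.40

€1195.40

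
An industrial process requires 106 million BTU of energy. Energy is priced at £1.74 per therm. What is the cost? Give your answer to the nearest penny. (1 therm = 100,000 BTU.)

£1844.40

106 million BTU × (10 therm/million BTU) = 1,060 therm
Cost = 1,060 therm × £1.74/therm = £1,844.40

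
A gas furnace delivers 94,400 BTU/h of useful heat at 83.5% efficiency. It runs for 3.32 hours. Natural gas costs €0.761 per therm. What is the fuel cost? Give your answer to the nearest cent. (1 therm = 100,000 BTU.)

Heat delivered = 94,400 BTU/h × 3.32 h = 313,408 BTU
Gas input = 313,408 / 0.835 = 375,339 BTU
= 375,339 / 100,000 = 3.753 therm
Cost = 3.753 × €0.761/therm = €2.86

€2.86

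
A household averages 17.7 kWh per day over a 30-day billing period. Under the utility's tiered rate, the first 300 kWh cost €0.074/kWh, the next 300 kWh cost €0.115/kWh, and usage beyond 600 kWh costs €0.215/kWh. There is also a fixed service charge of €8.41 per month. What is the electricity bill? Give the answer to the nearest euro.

€57

Usage = 17.7 kWh/day × 30 days = 531 kWh
First 300 kWh × €0.074 = €22.20
Next 231 kWh × €0.115 = €26.57
Remaining tier: 0 kWh (not reached)
Energy charge = €48.77; + service €8.41 = €57.17 ≈ €57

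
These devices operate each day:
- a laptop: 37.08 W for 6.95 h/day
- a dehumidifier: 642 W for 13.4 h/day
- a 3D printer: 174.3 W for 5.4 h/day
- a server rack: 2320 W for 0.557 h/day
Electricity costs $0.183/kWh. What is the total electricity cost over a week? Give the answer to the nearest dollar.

laptop: 37.08 W × 6.95 h × 7 d = 1,804 Wh = 1.804 kWh
dehumidifier: 642 W × 13.4 h × 7 d = 60,220 Wh = 60.22 kWh
3D printer: 174.3 W × 5.4 h × 7 d = 6,589 Wh = 6.589 kWh
server rack: 2320 W × 0.557 h × 7 d = 9,046 Wh = 9.046 kWh
Total energy = 1.804 + 60.22 + 6.589 + 9.046 = 77.66 kWh
Cost = 77.66 kWh × $0.183 = $14.21 ≈ $14

$14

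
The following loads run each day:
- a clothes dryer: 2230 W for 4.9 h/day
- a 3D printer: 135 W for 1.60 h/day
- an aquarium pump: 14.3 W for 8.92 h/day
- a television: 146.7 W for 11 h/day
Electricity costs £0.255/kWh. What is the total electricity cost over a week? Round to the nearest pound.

clothes dryer: 2230 W × 4.9 h × 7 d = 76,489 Wh = 76.49 kWh
3D printer: 135 W × 1.60 h × 7 d = 1,512 Wh = 1.512 kWh
aquarium pump: 14.3 W × 8.92 h × 7 d = 893 Wh = 0.8929 kWh
television: 146.7 W × 11 h × 7 d = 11,296 Wh = 11.3 kWh
Total energy = 76.49 + 1.512 + 0.8929 + 11.3 = 90.19 kWh
Cost = 90.19 kWh × £0.255 = £23.00

£23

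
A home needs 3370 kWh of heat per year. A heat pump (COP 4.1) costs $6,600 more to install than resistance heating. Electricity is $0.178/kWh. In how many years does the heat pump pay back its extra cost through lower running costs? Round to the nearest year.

Resistance: 3370 kWh × $0.178 = $599.86/yr
Heat pump: 3370 / 4.1 = 822 kWh in → × $0.178 = $146.31/yr
Annual savings = $453.55
Payback = $6,600 / $453.55 = 14.6 years

15 years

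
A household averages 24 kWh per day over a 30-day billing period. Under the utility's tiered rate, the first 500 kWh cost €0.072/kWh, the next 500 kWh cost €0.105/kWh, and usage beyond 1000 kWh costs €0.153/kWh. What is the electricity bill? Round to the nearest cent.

€59.10

Usage = 24 kWh/day × 30 days = 720 kWh
First 500 kWh × €0.072 = €36.00
Next 220 kWh × €0.105 = €23.10
Remaining tier: 0 kWh (not reached)
Total = €59.10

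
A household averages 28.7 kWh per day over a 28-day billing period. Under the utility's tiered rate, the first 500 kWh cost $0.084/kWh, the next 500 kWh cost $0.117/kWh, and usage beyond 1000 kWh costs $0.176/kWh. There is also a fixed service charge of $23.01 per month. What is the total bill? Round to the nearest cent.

$100.53

Usage = 28.7 kWh/day × 28 days = 803.6 kWh
First 500 kWh × $0.084 = $42.00
Next 303.6 kWh × $0.117 = $35.52
Remaining tier: 0 kWh (not reached)
Energy charge = $77.52; + service $23.01 = $100.53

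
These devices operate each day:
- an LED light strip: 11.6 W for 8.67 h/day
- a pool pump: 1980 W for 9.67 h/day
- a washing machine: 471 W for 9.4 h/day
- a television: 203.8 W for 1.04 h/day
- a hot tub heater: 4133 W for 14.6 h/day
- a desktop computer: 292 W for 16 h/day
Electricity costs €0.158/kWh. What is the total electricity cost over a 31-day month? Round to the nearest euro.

LED light strip: 11.6 W × 8.67 h × 31 d = 3,118 Wh = 3.118 kWh
pool pump: 1980 W × 9.67 h × 31 d = 593,545 Wh = 593.5 kWh
washing machine: 471 W × 9.4 h × 31 d = 137,249 Wh = 137.2 kWh
television: 203.8 W × 1.04 h × 31 d = 6,571 Wh = 6.571 kWh
hot tub heater: 4133 W × 14.6 h × 31 d = 1,870,596 Wh = 1,871 kWh
desktop computer: 292 W × 16 h × 31 d = 144,832 Wh = 144.8 kWh
Total energy = 3.118 + 593.5 + 137.2 + 6.571 + 1,871 + 144.8 = 2,756 kWh
Cost = 2,756 kWh × €0.158 = €435.43 ≈ €435

€435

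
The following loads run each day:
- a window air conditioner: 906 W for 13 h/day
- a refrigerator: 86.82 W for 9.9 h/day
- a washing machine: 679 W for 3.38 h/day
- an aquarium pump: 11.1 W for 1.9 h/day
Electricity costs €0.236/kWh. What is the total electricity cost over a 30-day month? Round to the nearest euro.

€106

window air conditioner: 906 W × 13 h × 30 d = 353,340 Wh = 353.3 kWh
refrigerator: 86.82 W × 9.9 h × 30 d = 25,786 Wh = 25.79 kWh
washing machine: 679 W × 3.38 h × 30 d = 68,851 Wh = 68.85 kWh
aquarium pump: 11.1 W × 1.9 h × 30 d = 633 Wh = 0.6327 kWh
Total energy = 353.3 + 25.79 + 68.85 + 0.6327 = 448.6 kWh
Cost = 448.6 kWh × €0.236 = €105.87 ≈ €106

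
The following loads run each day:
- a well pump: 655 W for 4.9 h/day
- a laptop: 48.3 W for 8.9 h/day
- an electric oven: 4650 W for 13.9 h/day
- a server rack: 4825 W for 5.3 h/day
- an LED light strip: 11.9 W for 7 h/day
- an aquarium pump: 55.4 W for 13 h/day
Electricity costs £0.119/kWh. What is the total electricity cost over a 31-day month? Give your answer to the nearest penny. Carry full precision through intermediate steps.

well pump: 655 W × 4.9 h × 31 d = 99,495 Wh = 99.49 kWh
laptop: 48.3 W × 8.9 h × 31 d = 13,326 Wh = 13.33 kWh
electric oven: 4650 W × 13.9 h × 31 d = 2,003,685 Wh = 2,004 kWh
server rack: 4825 W × 5.3 h × 31 d = 792,748 Wh = 792.7 kWh
LED light strip: 11.9 W × 7 h × 31 d = 2,582 Wh = 2.582 kWh
aquarium pump: 55.4 W × 13 h × 31 d = 22,326 Wh = 22.33 kWh
Total energy = 99.49 + 13.33 + 2,004 + 792.7 + 2.582 + 22.33 = 2,934 kWh
Cost = 2,934 kWh × £0.119 = £349.17

£349.17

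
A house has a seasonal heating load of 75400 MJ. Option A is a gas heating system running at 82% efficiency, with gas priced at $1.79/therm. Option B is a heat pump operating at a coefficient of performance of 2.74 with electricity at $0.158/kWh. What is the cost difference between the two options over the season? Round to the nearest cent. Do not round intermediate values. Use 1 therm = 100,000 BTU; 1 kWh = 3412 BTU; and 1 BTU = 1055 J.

$352.26

Heat load = 75400 MJ = 75,400,000,000 J / 1055 = 71,469,194 BTU
Gas: input = 71,469,194 / 0.82 = 87,157,554 BTU = 871.6 therm → 871.6 × $1.79 = $1,560.12
Heat pump: 71,469,194 BTU / 3412 = 20,950 kWh heat; / 2.74 = 7,645 kWh in → × $0.158 = $1,207.86
Difference = |$1,560.12 − $1,207.86| = $352.26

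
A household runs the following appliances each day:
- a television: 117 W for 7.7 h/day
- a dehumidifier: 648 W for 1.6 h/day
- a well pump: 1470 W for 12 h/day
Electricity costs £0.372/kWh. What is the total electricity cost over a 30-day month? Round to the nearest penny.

£218.49

television: 117 W × 7.7 h × 30 d = 27,027 Wh = 27.03 kWh
dehumidifier: 648 W × 1.6 h × 30 d = 31,104 Wh = 31.1 kWh
well pump: 1470 W × 12 h × 30 d = 529,200 Wh = 529.2 kWh
Total energy = 27.03 + 31.1 + 529.2 = 587.3 kWh
Cost = 587.3 kWh × £0.372 = £218.49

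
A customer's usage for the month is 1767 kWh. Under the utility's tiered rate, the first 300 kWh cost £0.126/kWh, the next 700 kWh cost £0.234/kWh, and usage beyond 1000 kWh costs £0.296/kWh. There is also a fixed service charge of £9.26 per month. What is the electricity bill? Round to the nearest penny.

£437.89

First 300 kWh × £0.126 = £37.80
Next 700 kWh × £0.234 = £163.80
Remaining 767 kWh × £0.296 = £227.03
Energy charge = £428.63; + service £9.26 = £437.89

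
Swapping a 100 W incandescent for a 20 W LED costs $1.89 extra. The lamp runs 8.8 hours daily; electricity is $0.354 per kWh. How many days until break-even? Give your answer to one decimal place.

Power saved = 100 − 20 = 80 W
Daily energy saved = 80 W × 8.8 h = 704 Wh = 0.704 kWh
Daily savings = 0.704 × $0.354 = $0.2492
Payback = $1.89 / $0.2492 per day = 7.584 days

7.6 days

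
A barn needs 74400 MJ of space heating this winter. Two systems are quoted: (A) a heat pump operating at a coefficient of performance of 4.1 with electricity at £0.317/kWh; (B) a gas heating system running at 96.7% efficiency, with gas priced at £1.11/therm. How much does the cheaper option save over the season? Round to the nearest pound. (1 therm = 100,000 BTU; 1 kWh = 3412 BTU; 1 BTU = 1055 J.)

£789

Heat load = 74400 MJ = 74,400,000,000 J / 1055 = 70,521,327 BTU
Gas: input = 70,521,327 / 0.967 = 72,927,949 BTU = 729.3 therm → 729.3 × £1.11 = £809.50
Heat pump: 70,521,327 BTU / 3412 = 20,670 kWh heat; / 4.1 = 5,041 kWh in → × £0.317 = £1,598.04
Difference = |£809.50 − £1,598.04| = £788.54 ≈ £789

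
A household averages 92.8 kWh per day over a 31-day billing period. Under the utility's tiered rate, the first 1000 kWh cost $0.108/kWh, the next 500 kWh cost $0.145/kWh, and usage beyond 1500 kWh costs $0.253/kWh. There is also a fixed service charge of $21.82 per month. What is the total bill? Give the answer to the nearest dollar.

$551

Usage = 92.8 kWh/day × 31 days = 2876.8 kWh
First 1000 kWh × $0.108 = $108.00
Next 500 kWh × $0.145 = $72.50
Remaining 1376.8 kWh × $0.253 = $348.33
Energy charge = $528.83; + service $21.82 = $550.65 ≈ $551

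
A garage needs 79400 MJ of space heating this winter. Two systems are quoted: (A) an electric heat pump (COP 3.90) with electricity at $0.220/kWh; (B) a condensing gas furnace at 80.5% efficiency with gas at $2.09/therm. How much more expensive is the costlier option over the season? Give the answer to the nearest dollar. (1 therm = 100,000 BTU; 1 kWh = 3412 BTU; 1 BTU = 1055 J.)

Heat load = 79400 MJ = 79,400,000,000 J / 1055 = 75,260,664 BTU
Gas: input = 75,260,664 / 0.805 = 93,491,507 BTU = 934.9 therm → 934.9 × $2.09 = $1,953.97
Heat pump: 75,260,664 BTU / 3412 = 22,060 kWh heat; / 3.90 = 5,656 kWh in → × $0.220 = $1,244.28
Difference = |$1,953.97 − $1,244.28| = $709.70 ≈ $710

$710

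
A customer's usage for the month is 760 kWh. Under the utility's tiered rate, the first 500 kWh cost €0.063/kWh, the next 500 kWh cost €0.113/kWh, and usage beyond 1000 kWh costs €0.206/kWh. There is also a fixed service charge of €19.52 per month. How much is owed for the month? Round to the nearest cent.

First 500 kWh × €0.063 = €31.50
Next 260 kWh × €0.113 = €29.38
Remaining tier: 0 kWh (not reached)
Energy charge = €60.88; + service €19.52 = €80.40

€80.40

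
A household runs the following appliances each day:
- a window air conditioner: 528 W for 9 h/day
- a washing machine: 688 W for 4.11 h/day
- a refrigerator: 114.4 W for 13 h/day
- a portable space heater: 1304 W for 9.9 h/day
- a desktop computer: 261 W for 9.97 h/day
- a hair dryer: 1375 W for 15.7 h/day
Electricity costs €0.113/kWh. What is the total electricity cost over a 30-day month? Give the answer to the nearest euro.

window air conditioner: 528 W × 9 h × 30 d = 142,560 Wh = 142.6 kWh
washing machine: 688 W × 4.11 h × 30 d = 84,830 Wh = 84.83 kWh
refrigerator: 114.4 W × 13 h × 30 d = 44,616 Wh = 44.62 kWh
portable space heater: 1304 W × 9.9 h × 30 d = 387,288 Wh = 387.3 kWh
desktop computer: 261 W × 9.97 h × 30 d = 78,065 Wh = 78.07 kWh
hair dryer: 1375 W × 15.7 h × 30 d = 647,625 Wh = 647.6 kWh
Total energy = 142.6 + 84.83 + 44.62 + 387.3 + 78.07 + 647.6 = 1,385 kWh
Cost = 1,385 kWh × €0.113 = €156.50 ≈ €157

€157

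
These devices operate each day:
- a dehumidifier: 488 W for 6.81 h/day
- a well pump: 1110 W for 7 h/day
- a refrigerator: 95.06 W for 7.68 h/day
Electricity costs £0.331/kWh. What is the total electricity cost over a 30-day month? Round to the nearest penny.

£117.41

dehumidifier: 488 W × 6.81 h × 30 d = 99,698 Wh = 99.7 kWh
well pump: 1110 W × 7 h × 30 d = 233,100 Wh = 233.1 kWh
refrigerator: 95.06 W × 7.68 h × 30 d = 21,902 Wh = 21.9 kWh
Total energy = 99.7 + 233.1 + 21.9 = 354.7 kWh
Cost = 354.7 kWh × £0.331 = £117.41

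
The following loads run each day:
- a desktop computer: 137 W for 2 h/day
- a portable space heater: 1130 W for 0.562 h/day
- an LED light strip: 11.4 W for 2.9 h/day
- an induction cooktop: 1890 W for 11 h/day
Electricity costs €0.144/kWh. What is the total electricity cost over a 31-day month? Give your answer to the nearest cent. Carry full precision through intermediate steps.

desktop computer: 137 W × 2 h × 31 d = 8,494 Wh = 8.494 kWh
portable space heater: 1130 W × 0.562 h × 31 d = 19,687 Wh = 19.69 kWh
LED light strip: 11.4 W × 2.9 h × 31 d = 1,025 Wh = 1.025 kWh
induction cooktop: 1890 W × 11 h × 31 d = 644,490 Wh = 644.5 kWh
Total energy = 8.494 + 19.69 + 1.025 + 644.5 = 673.7 kWh
Cost = 673.7 kWh × €0.144 = €97.01

€97.01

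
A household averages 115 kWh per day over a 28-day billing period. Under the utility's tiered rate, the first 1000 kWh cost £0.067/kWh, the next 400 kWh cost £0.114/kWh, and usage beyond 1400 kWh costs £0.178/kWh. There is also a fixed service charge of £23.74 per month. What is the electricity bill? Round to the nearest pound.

£460

Usage = 115 kWh/day × 28 days = 3220 kWh
First 1000 kWh × £0.067 = £67.00
Next 400 kWh × £0.114 = £45.60
Remaining 1820 kWh × £0.178 = £323.96
Energy charge = £436.56; + service £23.74 = £460.30 ≈ £460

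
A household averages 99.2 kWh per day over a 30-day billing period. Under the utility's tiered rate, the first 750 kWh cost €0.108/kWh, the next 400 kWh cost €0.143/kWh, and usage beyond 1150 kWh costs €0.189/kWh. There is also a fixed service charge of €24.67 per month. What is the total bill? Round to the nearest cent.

€507.98

Usage = 99.2 kWh/day × 30 days = 2976 kWh
First 750 kWh × €0.108 = €81.00
Next 400 kWh × €0.143 = €57.20
Remaining 1826 kWh × €0.189 = €345.11
Energy charge = €483.31; + service €24.67 = €507.98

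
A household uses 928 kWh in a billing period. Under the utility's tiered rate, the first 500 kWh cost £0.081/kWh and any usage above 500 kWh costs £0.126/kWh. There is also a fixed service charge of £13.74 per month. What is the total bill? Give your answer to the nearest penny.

£108.17

First 500 kWh × £0.081 = £40.50
Remaining 428 kWh × £0.126 = £53.93
Energy charge = £94.43; + service £13.74 = £108.17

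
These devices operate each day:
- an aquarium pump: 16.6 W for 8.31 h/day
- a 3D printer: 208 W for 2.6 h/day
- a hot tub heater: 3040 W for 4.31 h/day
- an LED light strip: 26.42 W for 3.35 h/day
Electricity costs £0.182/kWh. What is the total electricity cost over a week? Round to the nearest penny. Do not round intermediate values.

aquarium pump: 16.6 W × 8.31 h × 7 d = 966 Wh = 0.9656 kWh
3D printer: 208 W × 2.6 h × 7 d = 3,786 Wh = 3.786 kWh
hot tub heater: 3040 W × 4.31 h × 7 d = 91,717 Wh = 91.72 kWh
LED light strip: 26.42 W × 3.35 h × 7 d = 620 Wh = 0.6195 kWh
Total energy = 0.9656 + 3.786 + 91.72 + 0.6195 = 97.09 kWh
Cost = 97.09 kWh × £0.182 = £17.67

£17.67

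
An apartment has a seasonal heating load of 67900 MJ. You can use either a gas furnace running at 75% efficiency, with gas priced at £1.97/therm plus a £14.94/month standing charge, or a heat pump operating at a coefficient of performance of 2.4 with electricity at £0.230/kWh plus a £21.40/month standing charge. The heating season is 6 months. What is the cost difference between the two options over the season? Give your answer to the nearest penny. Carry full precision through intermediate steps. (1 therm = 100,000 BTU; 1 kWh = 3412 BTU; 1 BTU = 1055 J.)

£155.93

Heat load = 67900 MJ = 67,900,000,000 J / 1055 = 64,360,190 BTU
Gas: input = 64,360,190 / 0.750 = 85,813,586 BTU = 858.1 therm → 858.1 × £1.97 = £1,690.53; + 6 × £14.94 standing = £1,780.17
Heat pump: 64,360,190 BTU / 3412 = 18,860 kWh heat; / 2.4 = 7,860 kWh in → × £0.230 = £1,807.69; + 6 × £21.40 standing = £1,936.09
Difference = |£1,780.17 − £1,936.09| = £155.93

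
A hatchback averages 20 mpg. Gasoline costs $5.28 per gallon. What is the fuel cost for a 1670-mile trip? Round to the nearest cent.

Fuel = 1670 mi / 20 mpg = 83.5 gal
Cost = 83.5 gal × $5.28/gal = $440.88

$440.88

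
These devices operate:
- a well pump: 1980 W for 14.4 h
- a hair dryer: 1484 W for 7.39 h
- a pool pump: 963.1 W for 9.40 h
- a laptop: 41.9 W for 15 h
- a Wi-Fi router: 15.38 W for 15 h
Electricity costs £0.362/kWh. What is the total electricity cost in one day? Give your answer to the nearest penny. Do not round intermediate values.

£17.88

well pump: 1980 W × 14.4 h = 28,512 Wh = 28.51 kWh
hair dryer: 1484 W × 7.39 h = 10,967 Wh = 10.97 kWh
pool pump: 963.1 W × 9.40 h = 9,053 Wh = 9.053 kWh
laptop: 41.9 W × 15 h = 628 Wh = 0.6285 kWh
Wi-Fi router: 15.38 W × 15 h = 231 Wh = 0.2307 kWh
Total energy = 28.51 + 10.97 + 9.053 + 0.6285 + 0.2307 = 49.39 kWh
Cost = 49.39 kWh × £0.362 = £17.88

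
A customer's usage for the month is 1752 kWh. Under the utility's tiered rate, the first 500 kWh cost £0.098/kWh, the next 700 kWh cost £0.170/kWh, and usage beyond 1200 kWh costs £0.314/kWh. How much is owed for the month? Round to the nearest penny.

First 500 kWh × £0.098 = £49.00
Next 700 kWh × £0.170 = £119.00
Remaining 552 kWh × £0.314 = £173.33
Total = £341.33

£341.33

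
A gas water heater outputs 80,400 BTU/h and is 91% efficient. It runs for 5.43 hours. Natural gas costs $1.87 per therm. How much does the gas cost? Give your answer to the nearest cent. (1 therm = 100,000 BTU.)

Heat delivered = 80,400 BTU/h × 5.43 h = 436,572 BTU
Gas input = 436,572 / 0.91 = 479,749 BTU
= 479,749 / 100,000 = 4.797 therm
Cost = 4.797 × $1.87/therm = $8.97

$8.97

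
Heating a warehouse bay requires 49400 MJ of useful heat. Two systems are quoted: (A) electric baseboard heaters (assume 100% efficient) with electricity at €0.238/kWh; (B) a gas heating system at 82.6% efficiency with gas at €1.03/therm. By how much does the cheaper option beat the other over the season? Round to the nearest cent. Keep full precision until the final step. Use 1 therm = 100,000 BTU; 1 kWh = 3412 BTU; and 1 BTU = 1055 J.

€2682.31

Heat load = 49400 MJ = 49,400,000,000 J / 1055 = 46,824,645 BTU
Gas: input = 46,824,645 / 0.826 = 56,688,432 BTU = 566.9 therm → 566.9 × €1.03 = €583.89
Electric: 46,824,645 BTU / 3412 = 13,720 kWh → × €0.238 = €3,266.20
Difference = |€583.89 − €3,266.20| = €2,682.31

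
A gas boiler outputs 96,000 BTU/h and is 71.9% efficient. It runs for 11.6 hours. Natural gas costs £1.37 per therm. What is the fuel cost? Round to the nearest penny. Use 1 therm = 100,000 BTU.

Heat delivered = 96,000 BTU/h × 11.6 h = 1,113,600 BTU
Gas input = 1,113,600 / 0.719 = 1,548,818 BTU
= 1,548,818 / 100,000 = 15.49 therm
Cost = 15.49 × £1.37/therm = £21.22

£21.22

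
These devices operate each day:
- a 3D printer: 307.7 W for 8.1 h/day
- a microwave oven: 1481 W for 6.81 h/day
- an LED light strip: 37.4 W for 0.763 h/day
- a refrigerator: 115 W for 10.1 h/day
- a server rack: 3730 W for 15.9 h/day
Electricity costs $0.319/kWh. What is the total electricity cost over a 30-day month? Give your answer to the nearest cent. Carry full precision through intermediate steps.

3D printer: 307.7 W × 8.1 h × 30 d = 74,771 Wh = 74.77 kWh
microwave oven: 1481 W × 6.81 h × 30 d = 302,568 Wh = 302.6 kWh
LED light strip: 37.4 W × 0.763 h × 30 d = 856 Wh = 0.8561 kWh
refrigerator: 115 W × 10.1 h × 30 d = 34,845 Wh = 34.84 kWh
server rack: 3730 W × 15.9 h × 30 d = 1,779,210 Wh = 1,779 kWh
Total energy = 74.77 + 302.6 + 0.8561 + 34.84 + 1,779 = 2,192 kWh
Cost = 2,192 kWh × $0.319 = $699.33

$699.33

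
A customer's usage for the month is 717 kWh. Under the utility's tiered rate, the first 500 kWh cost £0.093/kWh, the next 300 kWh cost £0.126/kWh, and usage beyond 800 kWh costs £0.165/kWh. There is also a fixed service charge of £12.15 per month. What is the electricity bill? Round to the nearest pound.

£86

First 500 kWh × £0.093 = £46.50
Next 217 kWh × £0.126 = £27.34
Remaining tier: 0 kWh (not reached)
Energy charge = £73.84; + service £12.15 = £85.99 ≈ £86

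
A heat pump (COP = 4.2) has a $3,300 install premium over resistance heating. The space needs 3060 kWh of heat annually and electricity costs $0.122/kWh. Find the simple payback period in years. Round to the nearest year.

Resistance: 3060 kWh × $0.122 = $373.32/yr
Heat pump: 3060 / 4.2 = 728.6 kWh in → × $0.122 = $88.89/yr
Annual savings = $284.43
Payback = $3,300 / $284.43 = 11.6 years

12 years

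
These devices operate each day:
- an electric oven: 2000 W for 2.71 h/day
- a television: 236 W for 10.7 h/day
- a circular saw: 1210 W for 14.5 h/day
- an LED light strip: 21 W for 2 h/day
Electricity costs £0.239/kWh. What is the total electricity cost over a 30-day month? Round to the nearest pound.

electric oven: 2000 W × 2.71 h × 30 d = 162,600 Wh = 162.6 kWh
television: 236 W × 10.7 h × 30 d = 75,756 Wh = 75.76 kWh
circular saw: 1210 W × 14.5 h × 30 d = 526,350 Wh = 526.4 kWh
LED light strip: 21 W × 2 h × 30 d = 1,260 Wh = 1.26 kWh
Total energy = 162.6 + 75.76 + 526.4 + 1.26 = 766 kWh
Cost = 766 kWh × £0.239 = £183.07 ≈ £183

£183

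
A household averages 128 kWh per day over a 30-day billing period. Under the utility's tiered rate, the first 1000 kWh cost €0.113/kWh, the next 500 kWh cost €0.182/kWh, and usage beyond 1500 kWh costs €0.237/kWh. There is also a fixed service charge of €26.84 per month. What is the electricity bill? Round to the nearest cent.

€785.42

Usage = 128 kWh/day × 30 days = 3840 kWh
First 1000 kWh × €0.113 = €113.00
Next 500 kWh × €0.182 = €91.00
Remaining 2340 kWh × €0.237 = €554.58
Energy charge = €758.58; + service €26.84 = €785.42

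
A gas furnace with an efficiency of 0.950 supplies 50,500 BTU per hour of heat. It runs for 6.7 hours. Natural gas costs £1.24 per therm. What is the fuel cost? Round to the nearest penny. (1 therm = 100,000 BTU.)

£4.42

Heat delivered = 50,500 BTU/h × 6.7 h = 338,350 BTU
Gas input = 338,350 / 0.950 = 356,158 BTU
= 356,158 / 100,000 = 3.562 therm
Cost = 3.562 × £1.24/therm = £4.42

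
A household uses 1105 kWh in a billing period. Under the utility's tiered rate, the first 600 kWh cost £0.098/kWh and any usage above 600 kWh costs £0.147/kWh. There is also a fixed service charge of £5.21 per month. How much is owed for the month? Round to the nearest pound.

£138

First 600 kWh × £0.098 = £58.80
Remaining 505 kWh × £0.147 = £74.23
Energy charge = £133.03; + service £5.21 = £138.25 ≈ £138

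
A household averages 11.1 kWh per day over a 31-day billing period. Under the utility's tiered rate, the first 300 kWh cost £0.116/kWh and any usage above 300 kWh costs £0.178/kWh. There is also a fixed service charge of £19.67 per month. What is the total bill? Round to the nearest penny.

£62.32

Usage = 11.1 kWh/day × 31 days = 344.1 kWh
First 300 kWh × £0.116 = £34.80
Remaining 44.1 kWh × £0.178 = £7.85
Energy charge = £42.65; + service £19.67 = £62.32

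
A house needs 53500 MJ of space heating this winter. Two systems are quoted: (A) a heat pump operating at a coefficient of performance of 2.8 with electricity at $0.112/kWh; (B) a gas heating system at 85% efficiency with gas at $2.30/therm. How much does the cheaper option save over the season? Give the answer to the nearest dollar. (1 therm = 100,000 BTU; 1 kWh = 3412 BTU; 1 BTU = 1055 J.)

$778

Heat load = 53500 MJ = 53,500,000,000 J / 1055 = 50,710,900 BTU
Gas: input = 50,710,900 / 0.85 = 59,659,883 BTU = 596.6 therm → 596.6 × $2.30 = $1,372.18
Heat pump: 50,710,900 BTU / 3412 = 14,860 kWh heat; / 2.8 = 5,308 kWh in → × $0.112 = $594.50
Difference = |$1,372.18 − $594.50| = $777.68 ≈ $778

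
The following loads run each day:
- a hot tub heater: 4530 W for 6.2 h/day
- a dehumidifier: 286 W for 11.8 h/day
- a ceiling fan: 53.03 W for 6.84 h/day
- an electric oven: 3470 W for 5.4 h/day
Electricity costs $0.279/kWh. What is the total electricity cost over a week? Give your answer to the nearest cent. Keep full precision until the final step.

$98.75

hot tub heater: 4530 W × 6.2 h × 7 d = 196,602 Wh = 196.6 kWh
dehumidifier: 286 W × 11.8 h × 7 d = 23,624 Wh = 23.62 kWh
ceiling fan: 53.03 W × 6.84 h × 7 d = 2,539 Wh = 2.539 kWh
electric oven: 3470 W × 5.4 h × 7 d = 131,166 Wh = 131.2 kWh
Total energy = 196.6 + 23.62 + 2.539 + 131.2 = 353.9 kWh
Cost = 353.9 kWh × $0.279 = $98.75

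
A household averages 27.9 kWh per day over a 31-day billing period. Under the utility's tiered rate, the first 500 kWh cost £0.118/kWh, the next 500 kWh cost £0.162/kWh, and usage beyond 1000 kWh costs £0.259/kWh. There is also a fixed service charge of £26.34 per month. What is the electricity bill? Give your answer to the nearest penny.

£144.45

Usage = 27.9 kWh/day × 31 days = 864.9 kWh
First 500 kWh × £0.118 = £59.00
Next 364.9 kWh × £0.162 = £59.11
Remaining tier: 0 kWh (not reached)
Energy charge = £118.11; + service £26.34 = £144.45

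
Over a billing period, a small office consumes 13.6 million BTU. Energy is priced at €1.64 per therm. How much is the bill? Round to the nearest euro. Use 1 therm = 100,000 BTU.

13.6 million BTU × (10 therm/million BTU) = 136 therm
Cost = 136 therm × €1.64/therm = €223.04 ≈ €223

€223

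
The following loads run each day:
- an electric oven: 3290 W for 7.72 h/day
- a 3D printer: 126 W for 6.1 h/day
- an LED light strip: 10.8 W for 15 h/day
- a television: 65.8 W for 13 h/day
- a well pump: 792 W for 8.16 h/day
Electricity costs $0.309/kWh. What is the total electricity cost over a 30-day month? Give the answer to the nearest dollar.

$312

electric oven: 3290 W × 7.72 h × 30 d = 761,964 Wh = 762 kWh
3D printer: 126 W × 6.1 h × 30 d = 23,058 Wh = 23.06 kWh
LED light strip: 10.8 W × 15 h × 30 d = 4,860 Wh = 4.86 kWh
television: 65.8 W × 13 h × 30 d = 25,662 Wh = 25.66 kWh
well pump: 792 W × 8.16 h × 30 d = 193,882 Wh = 193.9 kWh
Total energy = 762 + 23.06 + 4.86 + 25.66 + 193.9 = 1,009 kWh
Cost = 1,009 kWh × $0.309 = $311.91 ≈ $312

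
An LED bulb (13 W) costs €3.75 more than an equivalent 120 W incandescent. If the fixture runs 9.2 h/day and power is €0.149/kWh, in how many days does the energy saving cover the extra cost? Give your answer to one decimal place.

25.6 days

Power saved = 120 − 13 = 107 W
Daily energy saved = 107 W × 9.2 h = 984.4 Wh = 0.9844 kWh
Daily savings = 0.9844 × €0.149 = €0.1467
Payback = €3.75 / €0.1467 per day = 25.57 days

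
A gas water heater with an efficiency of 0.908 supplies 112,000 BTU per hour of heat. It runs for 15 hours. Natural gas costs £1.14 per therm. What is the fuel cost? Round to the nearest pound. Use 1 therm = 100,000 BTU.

Heat delivered = 112,000 BTU/h × 15 h = 1,680,000 BTU
Gas input = 1,680,000 / 0.908 = 1,850,220 BTU
= 1,850,220 / 100,000 = 18.5 therm
Cost = 18.5 × £1.14/therm = £21.09 ≈ £21

£21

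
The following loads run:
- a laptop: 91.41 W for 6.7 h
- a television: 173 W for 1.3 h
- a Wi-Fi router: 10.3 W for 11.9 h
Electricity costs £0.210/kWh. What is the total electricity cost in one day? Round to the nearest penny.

laptop: 91.41 W × 6.7 h = 612 Wh = 0.6124 kWh
television: 173 W × 1.3 h = 225 Wh = 0.2249 kWh
Wi-Fi router: 10.3 W × 11.9 h = 123 Wh = 0.1226 kWh
Total energy = 0.6124 + 0.2249 + 0.1226 = 0.9599 kWh
Cost = 0.9599 kWh × £0.210 = £0.20

£0.20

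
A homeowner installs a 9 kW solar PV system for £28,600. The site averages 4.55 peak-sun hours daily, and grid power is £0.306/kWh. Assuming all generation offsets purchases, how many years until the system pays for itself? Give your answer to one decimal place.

Daily generation = 9 kW × 4.55 h = 40.95 kWh
Annual generation = 40.95 × 365 = 14947 kWh
Annual savings = 14947 × £0.306 = £4,573.71
Payback = £28,600 / £4,573.71 = 6.25 years

6.3 years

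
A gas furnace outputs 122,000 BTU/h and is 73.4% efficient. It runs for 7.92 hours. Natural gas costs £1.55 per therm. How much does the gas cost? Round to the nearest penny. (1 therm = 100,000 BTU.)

Heat delivered = 122,000 BTU/h × 7.92 h = 966,240 BTU
Gas input = 966,240 / 0.734 = 1,316,403 BTU
= 1,316,403 / 100,000 = 13.16 therm
Cost = 13.16 × £1.55/therm = £20.40

£20.40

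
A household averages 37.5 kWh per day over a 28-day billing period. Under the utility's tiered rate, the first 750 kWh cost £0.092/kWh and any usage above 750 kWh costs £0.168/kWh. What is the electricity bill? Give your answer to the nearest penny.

Usage = 37.5 kWh/day × 28 days = 1050 kWh
First 750 kWh × £0.092 = £69.00
Remaining 300 kWh × £0.168 = £50.40
Total = £119.40

£119.40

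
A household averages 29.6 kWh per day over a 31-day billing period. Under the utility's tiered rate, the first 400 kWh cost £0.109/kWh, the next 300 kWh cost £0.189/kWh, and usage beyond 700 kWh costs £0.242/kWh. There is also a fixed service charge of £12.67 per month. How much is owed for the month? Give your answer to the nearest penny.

Usage = 29.6 kWh/day × 31 days = 917.6 kWh
First 400 kWh × £0.109 = £43.60
Next 300 kWh × £0.189 = £56.70
Remaining 217.6 kWh × £0.242 = £52.66
Energy charge = £152.96; + service £12.67 = £165.63

£165.63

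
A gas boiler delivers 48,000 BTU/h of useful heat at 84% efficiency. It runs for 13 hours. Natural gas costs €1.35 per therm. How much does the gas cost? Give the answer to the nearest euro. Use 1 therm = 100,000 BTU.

€10

Heat delivered = 48,000 BTU/h × 13 h = 624,000 BTU
Gas input = 624,000 / 0.84 = 742,857 BTU
= 742,857 / 100,000 = 7.429 therm
Cost = 7.429 × €1.35/therm = €10.03 ≈ €10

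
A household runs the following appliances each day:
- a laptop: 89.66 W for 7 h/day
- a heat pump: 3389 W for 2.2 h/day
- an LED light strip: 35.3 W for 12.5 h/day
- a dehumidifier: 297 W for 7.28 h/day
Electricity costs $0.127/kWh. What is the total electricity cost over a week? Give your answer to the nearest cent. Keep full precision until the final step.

$9.50

laptop: 89.66 W × 7 h × 7 d = 4,393 Wh = 4.393 kWh
heat pump: 3389 W × 2.2 h × 7 d = 52,191 Wh = 52.19 kWh
LED light strip: 35.3 W × 12.5 h × 7 d = 3,089 Wh = 3.089 kWh
dehumidifier: 297 W × 7.28 h × 7 d = 15,135 Wh = 15.14 kWh
Total energy = 4.393 + 52.19 + 3.089 + 15.14 = 74.81 kWh
Cost = 74.81 kWh × $0.127 = $9.50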